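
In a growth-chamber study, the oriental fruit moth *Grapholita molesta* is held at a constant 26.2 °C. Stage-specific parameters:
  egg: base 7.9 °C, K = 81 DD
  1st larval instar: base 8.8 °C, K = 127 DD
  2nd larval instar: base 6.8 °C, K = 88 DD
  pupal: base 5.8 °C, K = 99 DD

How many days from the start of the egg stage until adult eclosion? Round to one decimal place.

egg: 81 / (26.2 − 7.9) = 81 / 18.3 = 4.426 d.
1st larval instar: 127 / (26.2 − 8.8) = 127 / 17.4 = 7.299 d.
2nd larval instar: 88 / (26.2 − 6.8) = 88 / 19.4 = 4.536 d.
pupal: 99 / (26.2 − 5.8) = 99 / 20.4 = 4.853 d.
Sum = 21.114 ≈ 21.1 days.

21.1 days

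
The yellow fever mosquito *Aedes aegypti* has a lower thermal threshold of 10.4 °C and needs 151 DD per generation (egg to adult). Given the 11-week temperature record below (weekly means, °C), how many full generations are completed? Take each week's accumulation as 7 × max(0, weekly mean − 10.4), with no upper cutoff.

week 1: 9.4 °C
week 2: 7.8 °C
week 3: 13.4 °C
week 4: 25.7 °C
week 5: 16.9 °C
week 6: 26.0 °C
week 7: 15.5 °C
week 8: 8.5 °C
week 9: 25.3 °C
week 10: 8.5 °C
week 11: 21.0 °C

Weekly DD (7 × max(0, T̄ − 10.4)): 0.0, 0.0, 21.0, 107.1, 45.5, 109.2, 35.7, 0.0, 104.3, 0.0, 74.2.
Season total = 497.0 DD.
Complete generations = ⌊497.0 / 151⌋ = 3.

3 generations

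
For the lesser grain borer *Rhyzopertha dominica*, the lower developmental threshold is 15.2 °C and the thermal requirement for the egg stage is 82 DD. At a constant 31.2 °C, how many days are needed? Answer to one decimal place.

Daily accumulation = 31.2 − 15.2 = 16.0 DD/day.
Duration = 82 / 16.0 = 5.125 ≈ 5.1 days.

5.1 days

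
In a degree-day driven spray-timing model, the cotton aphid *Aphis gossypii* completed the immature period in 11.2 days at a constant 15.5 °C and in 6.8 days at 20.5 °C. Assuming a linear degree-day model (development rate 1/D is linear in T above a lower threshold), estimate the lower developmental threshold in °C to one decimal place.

7.8 °C

Linear rate model ⇒ the product D·(T − T_b) is constant across temperatures.
11.2·(15.5 − T_b) = 6.8·(20.5 − T_b)
T_b = (11.2·15.5 − 6.8·20.5) / (11.2 − 6.8) = 34.20 / 4.4 = 7.773 °C ≈ 7.8 °C.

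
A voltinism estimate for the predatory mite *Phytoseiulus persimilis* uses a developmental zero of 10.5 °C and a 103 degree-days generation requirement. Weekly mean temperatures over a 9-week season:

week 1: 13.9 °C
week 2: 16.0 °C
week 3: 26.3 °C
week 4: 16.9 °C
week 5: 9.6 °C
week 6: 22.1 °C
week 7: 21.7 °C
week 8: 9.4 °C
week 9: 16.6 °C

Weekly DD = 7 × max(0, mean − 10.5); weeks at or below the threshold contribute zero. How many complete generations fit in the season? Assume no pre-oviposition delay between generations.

Weekly DD (7 × max(0, T̄ − 10.5)): 23.8, 38.5, 110.6, 44.8, 0.0, 81.2, 78.4, 0.0, 42.7.
Season total = 420.0 DD.
Complete generations = ⌊420.0 / 103⌋ = 4.

4 generations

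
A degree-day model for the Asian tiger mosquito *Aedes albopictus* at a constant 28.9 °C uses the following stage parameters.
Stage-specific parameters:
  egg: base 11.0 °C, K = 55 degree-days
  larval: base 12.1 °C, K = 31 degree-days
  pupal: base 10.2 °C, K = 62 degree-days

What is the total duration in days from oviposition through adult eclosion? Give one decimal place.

egg: 55 / (28.9 − 11.0) = 55 / 17.9 = 3.073 d.
larval: 31 / (28.9 − 12.1) = 31 / 16.8 = 1.845 d.
pupal: 62 / (28.9 − 10.2) = 62 / 18.7 = 3.316 d.
Sum = 8.233 ≈ 8.2 days.

8.2 days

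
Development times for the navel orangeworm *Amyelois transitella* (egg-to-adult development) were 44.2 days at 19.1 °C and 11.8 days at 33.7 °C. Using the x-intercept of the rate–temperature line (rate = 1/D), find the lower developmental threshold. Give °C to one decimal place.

13.8 °C

Linear rate model ⇒ the product D·(T − T_b) is constant across temperatures.
44.2·(19.1 − T_b) = 11.8·(33.7 − T_b)
T_b = (44.2·19.1 − 11.8·33.7) / (44.2 − 11.8) = 446.56 / 32.4 = 13.783 °C ≈ 13.8 °C.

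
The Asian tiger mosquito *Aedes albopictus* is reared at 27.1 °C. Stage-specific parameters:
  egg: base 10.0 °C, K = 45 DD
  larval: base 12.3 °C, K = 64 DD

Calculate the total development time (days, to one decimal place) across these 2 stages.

7.0 days

egg: 45 / (27.1 − 10.0) = 45 / 17.1 = 2.632 d.
larval: 64 / (27.1 − 12.3) = 64 / 14.8 = 4.324 d.
Sum = 6.956 ≈ 7.0 days.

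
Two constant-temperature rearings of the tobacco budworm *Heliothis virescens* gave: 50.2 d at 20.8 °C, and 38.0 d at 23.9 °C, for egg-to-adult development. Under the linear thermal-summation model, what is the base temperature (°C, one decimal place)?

11.1 °C

Equal thermal constants: D₁(T₁ − T_b) = D₂(T₂ − T_b).
50.2·(20.8 − T_b) = 38.0·(23.9 − T_b)
T_b = (50.2·20.8 − 38.0·23.9) / (50.2 − 38.0) = 135.96 / 12.2 = 11.144 °C ≈ 11.1 °C.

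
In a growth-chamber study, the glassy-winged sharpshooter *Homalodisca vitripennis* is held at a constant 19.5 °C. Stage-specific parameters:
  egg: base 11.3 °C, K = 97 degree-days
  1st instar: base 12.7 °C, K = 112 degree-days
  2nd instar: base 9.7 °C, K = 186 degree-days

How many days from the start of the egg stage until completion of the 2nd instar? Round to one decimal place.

47.3 days

egg: 97 / (19.5 − 11.3) = 97 / 8.2 = 11.829 d.
1st instar: 112 / (19.5 − 12.7) = 112 / 6.8 = 16.471 d.
2nd instar: 186 / (19.5 − 9.7) = 186 / 9.8 = 18.980 d.
Sum = 47.279 ≈ 47.3 days.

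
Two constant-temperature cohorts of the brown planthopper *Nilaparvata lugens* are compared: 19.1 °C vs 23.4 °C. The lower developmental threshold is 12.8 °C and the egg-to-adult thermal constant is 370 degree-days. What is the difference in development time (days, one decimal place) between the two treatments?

23.8 days

At 19.1 °C: 370 / (19.1 − 12.8) = 370 / 6.3 = 58.730 d.
At 23.4 °C: 370 / (23.4 − 12.8) = 370 / 10.6 = 34.906 d.
Difference = |58.730 − 34.906| = 23.824 ≈ 23.8 days.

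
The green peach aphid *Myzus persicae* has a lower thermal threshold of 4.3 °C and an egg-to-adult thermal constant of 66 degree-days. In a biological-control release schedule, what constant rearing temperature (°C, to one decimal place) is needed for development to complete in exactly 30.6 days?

6.5 °C

Required daily accumulation = 66 / 30.6 = 2.157 DD/day.
T = T_base + 2.157 = 4.3 + 2.157 = 6.457 ≈ 6.5 °C.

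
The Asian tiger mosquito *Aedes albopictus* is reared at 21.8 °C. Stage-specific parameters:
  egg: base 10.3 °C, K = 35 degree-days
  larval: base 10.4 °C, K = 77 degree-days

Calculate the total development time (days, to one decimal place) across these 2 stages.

9.8 days

egg: 35 / (21.8 − 10.3) = 35 / 11.5 = 3.043 d.
larval: 77 / (21.8 − 10.4) = 77 / 11.4 = 6.754 d.
Sum = 9.798 ≈ 9.8 days.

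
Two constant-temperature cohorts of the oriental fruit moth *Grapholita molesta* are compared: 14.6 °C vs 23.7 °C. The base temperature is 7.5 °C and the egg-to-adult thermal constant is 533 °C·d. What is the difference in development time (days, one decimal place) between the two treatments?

At 14.6 °C: 533 / (14.6 − 7.5) = 533 / 7.1 = 75.070 d.
At 23.7 °C: 533 / (23.7 − 7.5) = 533 / 16.2 = 32.901 d.
Difference = |75.070 − 32.901| = 42.169 ≈ 42.2 days.

42.2 days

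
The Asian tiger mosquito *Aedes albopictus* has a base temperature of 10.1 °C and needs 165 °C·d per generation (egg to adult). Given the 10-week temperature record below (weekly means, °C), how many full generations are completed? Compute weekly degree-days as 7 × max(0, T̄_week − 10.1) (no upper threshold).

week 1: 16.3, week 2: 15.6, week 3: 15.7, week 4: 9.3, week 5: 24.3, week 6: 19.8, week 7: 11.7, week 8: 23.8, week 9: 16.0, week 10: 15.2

2 generations

Weekly DD (7 × max(0, T̄ − 10.1)): 43.4, 38.5, 39.2, 0.0, 99.4, 67.9, 11.2, 95.9, 41.3, 35.7.
Season total = 472.5 DD.
Complete generations = ⌊472.5 / 165⌋ = 2.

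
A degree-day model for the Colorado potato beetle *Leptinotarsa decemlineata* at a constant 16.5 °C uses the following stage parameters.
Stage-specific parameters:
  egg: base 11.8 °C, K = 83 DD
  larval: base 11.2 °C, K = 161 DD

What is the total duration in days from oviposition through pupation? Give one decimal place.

egg: 83 / (16.5 − 11.8) = 83 / 4.7 = 17.660 d.
larval: 161 / (16.5 − 11.2) = 161 / 5.3 = 30.377 d.
Sum = 48.037 ≈ 48.0 days.

48.0 days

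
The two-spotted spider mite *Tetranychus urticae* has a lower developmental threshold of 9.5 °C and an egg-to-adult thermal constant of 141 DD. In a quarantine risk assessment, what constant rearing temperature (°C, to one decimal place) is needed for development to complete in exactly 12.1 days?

Required daily accumulation = 141 / 12.1 = 11.653 DD/day.
T = T_base + 11.653 = 9.5 + 11.653 = 21.153 ≈ 21.2 °C.

21.2 °C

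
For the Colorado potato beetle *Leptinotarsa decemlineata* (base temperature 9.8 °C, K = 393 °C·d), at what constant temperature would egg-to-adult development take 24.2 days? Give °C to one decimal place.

Required daily accumulation = 393 / 24.2 = 16.240 DD/day.
T = T_base + 16.240 = 9.8 + 16.240 = 26.040 ≈ 26.0 °C.

26.0 °C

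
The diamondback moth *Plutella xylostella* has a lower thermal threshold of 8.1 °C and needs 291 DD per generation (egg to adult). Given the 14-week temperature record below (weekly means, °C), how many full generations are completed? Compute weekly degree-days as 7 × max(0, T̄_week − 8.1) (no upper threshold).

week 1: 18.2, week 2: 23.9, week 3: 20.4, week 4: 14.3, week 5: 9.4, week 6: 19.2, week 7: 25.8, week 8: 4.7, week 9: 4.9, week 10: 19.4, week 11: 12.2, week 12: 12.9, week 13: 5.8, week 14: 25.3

Weekly DD (7 × max(0, T̄ − 8.1)): 70.7, 110.6, 86.1, 43.4, 9.1, 77.7, 123.9, 0.0, 0.0, 79.1, 28.7, 33.6, 0.0, 120.4.
Season total = 783.3 DD.
Complete generations = ⌊783.3 / 291⌋ = 2.

2 generations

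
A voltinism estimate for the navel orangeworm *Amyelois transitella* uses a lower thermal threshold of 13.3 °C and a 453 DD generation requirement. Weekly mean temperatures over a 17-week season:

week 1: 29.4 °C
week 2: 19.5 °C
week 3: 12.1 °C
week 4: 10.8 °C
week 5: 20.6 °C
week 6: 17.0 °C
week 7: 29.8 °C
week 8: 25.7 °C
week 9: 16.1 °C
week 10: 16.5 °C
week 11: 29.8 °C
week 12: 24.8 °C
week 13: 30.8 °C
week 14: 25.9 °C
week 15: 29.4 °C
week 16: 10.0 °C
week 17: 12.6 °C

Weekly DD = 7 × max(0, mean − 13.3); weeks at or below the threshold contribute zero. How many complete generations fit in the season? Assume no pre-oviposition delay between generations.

2 generations

Weekly DD (7 × max(0, T̄ − 13.3)): 112.7, 43.4, 0.0, 0.0, 51.1, 25.9, 115.5, 86.8, 19.6, 22.4, 115.5, 80.5, 122.5, 88.2, 112.7, 0.0, 0.0.
Season total = 996.8 DD.
Complete generations = ⌊996.8 / 453⌋ = 2.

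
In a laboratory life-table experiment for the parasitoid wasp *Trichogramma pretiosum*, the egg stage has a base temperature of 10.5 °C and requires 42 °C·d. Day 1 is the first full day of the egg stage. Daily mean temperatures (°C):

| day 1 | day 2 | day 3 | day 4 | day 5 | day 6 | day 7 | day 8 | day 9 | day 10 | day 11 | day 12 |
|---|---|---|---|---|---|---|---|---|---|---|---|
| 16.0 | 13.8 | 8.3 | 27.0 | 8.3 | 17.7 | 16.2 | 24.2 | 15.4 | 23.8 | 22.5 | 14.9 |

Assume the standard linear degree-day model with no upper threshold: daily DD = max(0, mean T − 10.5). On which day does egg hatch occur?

day 8

Daily DD above 10.5 °C: 5.5, 3.3, 0.0, 16.5, 0.0, 7.2, 5.7, 13.7, 4.9, 13.3, 12.0, 4.4.
Cumulative: 5.5, 8.8, 8.8, 25.3, 25.3, 32.5, 38.2, 51.9, 56.8, 70.1, 82.1, 86.5.
The total first reaches 42 DD on day 8.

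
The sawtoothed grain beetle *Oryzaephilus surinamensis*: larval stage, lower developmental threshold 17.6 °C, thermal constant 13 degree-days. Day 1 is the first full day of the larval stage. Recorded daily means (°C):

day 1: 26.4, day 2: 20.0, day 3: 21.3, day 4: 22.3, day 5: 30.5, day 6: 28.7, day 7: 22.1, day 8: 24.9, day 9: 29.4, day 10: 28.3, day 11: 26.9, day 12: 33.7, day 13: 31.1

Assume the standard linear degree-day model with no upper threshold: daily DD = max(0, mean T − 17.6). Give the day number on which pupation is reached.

day 3

Daily DD above 17.6 °C: 8.8, 2.4, 3.7, 4.7, 12.9, 11.1, 4.5, 7.3, 11.8, 10.7, 9.3, 16.1, 13.5.
Cumulative: 8.8, 11.2, 14.9, 19.6, 32.5, 43.6, 48.1, 55.4, 67.2, 77.9, 87.2, 103.3, 116.8.
The total first reaches 13 DD on day 3.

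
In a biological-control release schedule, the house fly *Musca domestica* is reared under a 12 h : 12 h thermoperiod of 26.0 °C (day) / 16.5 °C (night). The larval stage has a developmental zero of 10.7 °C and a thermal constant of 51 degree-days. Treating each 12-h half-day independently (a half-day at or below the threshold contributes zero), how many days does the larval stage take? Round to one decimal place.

4.8 days

Day half: max(0, 26.0 − 10.7) × 0.5 = 15.3 × 0.5 = 7.65 DD.
Night half: max(0, 16.5 − 10.7) × 0.5 = 5.8 × 0.5 = 2.90 DD.
Per 24 h: 10.55 DD/day.
Duration = 51 / 10.55 = 4.834 ≈ 4.8 days.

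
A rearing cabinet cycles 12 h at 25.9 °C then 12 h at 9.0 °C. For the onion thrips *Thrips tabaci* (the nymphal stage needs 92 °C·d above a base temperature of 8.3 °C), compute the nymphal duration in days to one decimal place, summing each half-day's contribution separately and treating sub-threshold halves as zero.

Day half: max(0, 25.9 − 8.3) × 0.5 = 17.6 × 0.5 = 8.80 DD.
Night half: max(0, 9.0 − 8.3) × 0.5 = 0.7 × 0.5 = 0.35 DD.
Per 24 h: 9.15 DD/day.
Duration = 92 / 9.15 = 10.055 ≈ 10.1 days.

10.1 days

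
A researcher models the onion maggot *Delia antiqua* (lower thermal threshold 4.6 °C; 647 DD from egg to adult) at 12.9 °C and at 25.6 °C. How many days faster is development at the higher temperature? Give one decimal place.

47.1 days

At 12.9 °C: 647 / (12.9 − 4.6) = 647 / 8.3 = 77.952 d.
At 25.6 °C: 647 / (25.6 − 4.6) = 647 / 21.0 = 30.810 d.
Difference = |77.952 − 30.810| = 47.142 ≈ 47.1 days.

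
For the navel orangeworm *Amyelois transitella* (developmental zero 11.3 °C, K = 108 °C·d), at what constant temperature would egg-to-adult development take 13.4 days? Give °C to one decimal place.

19.4 °C

Required daily accumulation = 108 / 13.4 = 8.060 DD/day.
T = T_base + 8.060 = 11.3 + 8.060 = 19.360 ≈ 19.4 °C.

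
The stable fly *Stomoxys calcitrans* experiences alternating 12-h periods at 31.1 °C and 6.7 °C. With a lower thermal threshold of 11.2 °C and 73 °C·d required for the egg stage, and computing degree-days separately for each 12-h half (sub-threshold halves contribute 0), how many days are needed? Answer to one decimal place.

7.3 days

Day half: max(0, 31.1 − 11.2) × 0.5 = 19.9 × 0.5 = 9.95 DD.
Night half: max(0, 6.7 − 11.2) × 0.5 = 0.0 × 0.5 = 0.00 DD.
Per 24 h: 9.95 DD/day.
Duration = 73 / 9.95 = 7.337 ≈ 7.3 days.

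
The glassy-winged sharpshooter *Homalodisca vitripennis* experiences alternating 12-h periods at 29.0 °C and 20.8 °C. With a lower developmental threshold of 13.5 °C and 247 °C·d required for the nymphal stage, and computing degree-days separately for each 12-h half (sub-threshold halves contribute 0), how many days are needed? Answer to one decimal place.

21.7 days

Day half: max(0, 29.0 − 13.5) × 0.5 = 15.5 × 0.5 = 7.75 DD.
Night half: max(0, 20.8 − 13.5) × 0.5 = 7.3 × 0.5 = 3.65 DD.
Per 24 h: 11.40 DD/day.
Duration = 247 / 11.40 = 21.667 ≈ 21.7 days.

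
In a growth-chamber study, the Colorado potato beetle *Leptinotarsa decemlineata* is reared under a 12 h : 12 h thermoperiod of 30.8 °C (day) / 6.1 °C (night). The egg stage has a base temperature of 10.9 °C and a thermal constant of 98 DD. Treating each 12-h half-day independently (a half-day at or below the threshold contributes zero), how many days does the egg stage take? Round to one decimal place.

9.8 days

Day half: max(0, 30.8 − 10.9) × 0.5 = 19.9 × 0.5 = 9.95 DD.
Night half: max(0, 6.1 − 10.9) × 0.5 = 0.0 × 0.5 = 0.00 DD.
Per 24 h: 9.95 DD/day.
Duration = 98 / 9.95 = 9.849 ≈ 9.8 days.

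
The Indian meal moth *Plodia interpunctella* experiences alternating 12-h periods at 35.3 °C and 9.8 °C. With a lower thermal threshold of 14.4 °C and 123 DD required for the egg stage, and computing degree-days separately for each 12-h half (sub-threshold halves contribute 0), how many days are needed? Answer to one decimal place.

Day half: max(0, 35.3 − 14.4) × 0.5 = 20.9 × 0.5 = 10.45 DD.
Night half: max(0, 9.8 − 14.4) × 0.5 = 0.0 × 0.5 = 0.00 DD.
Per 24 h: 10.45 DD/day.
Duration = 123 / 10.45 = 11.770 ≈ 11.8 days.

11.8 days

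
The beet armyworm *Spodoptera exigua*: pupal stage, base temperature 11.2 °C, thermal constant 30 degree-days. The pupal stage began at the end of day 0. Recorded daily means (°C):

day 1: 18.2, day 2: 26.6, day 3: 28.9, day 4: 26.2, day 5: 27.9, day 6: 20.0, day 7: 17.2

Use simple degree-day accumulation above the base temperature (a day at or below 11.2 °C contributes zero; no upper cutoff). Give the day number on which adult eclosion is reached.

day 3

Daily DD above 11.2 °C: 7.0, 15.4, 17.7, 15.0, 16.7, 8.8, 6.0.
Cumulative: 7.0, 22.4, 40.1, 55.1, 71.8, 80.6, 86.6.
The total first reaches 30 DD on day 3.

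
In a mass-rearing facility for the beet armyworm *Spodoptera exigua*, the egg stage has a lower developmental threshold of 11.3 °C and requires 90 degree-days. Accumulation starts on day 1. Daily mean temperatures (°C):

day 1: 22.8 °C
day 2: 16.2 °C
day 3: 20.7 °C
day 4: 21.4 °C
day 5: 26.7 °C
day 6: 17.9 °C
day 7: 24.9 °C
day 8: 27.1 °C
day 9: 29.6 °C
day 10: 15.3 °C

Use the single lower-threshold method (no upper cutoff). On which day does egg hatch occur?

Daily DD above 11.3 °C: 11.5, 4.9, 9.4, 10.1, 15.4, 6.6, 13.6, 15.8, 18.3, 4.0.
Cumulative: 11.5, 16.4, 25.8, 35.9, 51.3, 57.9, 71.5, 87.3, 105.6, 109.6.
The total first reaches 90 DD on day 9.

day 9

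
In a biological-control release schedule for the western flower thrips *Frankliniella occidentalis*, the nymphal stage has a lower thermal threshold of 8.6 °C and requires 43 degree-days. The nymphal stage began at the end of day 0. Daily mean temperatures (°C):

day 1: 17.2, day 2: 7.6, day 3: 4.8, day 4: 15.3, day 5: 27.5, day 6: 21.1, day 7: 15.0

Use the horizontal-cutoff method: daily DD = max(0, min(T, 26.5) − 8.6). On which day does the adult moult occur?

day 6

Daily DD above 8.6 °C (capped at 17.9): 8.6, 0.0, 0.0, 6.7, 17.9, 12.5, 6.4.
Cumulative: 8.6, 8.6, 8.6, 15.3, 33.2, 45.7, 52.1.
The total first reaches 43 DD on day 6.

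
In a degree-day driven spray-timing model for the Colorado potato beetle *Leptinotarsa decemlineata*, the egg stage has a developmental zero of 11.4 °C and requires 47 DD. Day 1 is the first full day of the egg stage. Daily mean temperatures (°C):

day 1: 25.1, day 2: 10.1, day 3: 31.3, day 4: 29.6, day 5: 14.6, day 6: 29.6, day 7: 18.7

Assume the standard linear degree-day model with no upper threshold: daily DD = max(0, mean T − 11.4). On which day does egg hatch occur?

Daily DD above 11.4 °C: 13.7, 0.0, 19.9, 18.2, 3.2, 18.2, 7.3.
Cumulative: 13.7, 13.7, 33.6, 51.8, 55.0, 73.2, 80.5.
The total first reaches 47 DD on day 4.

day 4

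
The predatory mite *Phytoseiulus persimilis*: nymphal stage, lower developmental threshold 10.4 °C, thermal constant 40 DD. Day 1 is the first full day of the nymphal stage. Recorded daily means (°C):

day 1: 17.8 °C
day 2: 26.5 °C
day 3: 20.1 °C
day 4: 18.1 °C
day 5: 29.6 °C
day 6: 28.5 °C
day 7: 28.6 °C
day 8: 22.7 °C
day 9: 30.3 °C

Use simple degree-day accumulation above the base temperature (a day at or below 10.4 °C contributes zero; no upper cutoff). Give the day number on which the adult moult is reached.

day 4

Daily DD above 10.4 °C: 7.4, 16.1, 9.7, 7.7, 19.2, 18.1, 18.2, 12.3, 19.9.
Cumulative: 7.4, 23.5, 33.2, 40.9, 60.1, 78.2, 96.4, 108.7, 128.6.
The total first reaches 40 DD on day 4.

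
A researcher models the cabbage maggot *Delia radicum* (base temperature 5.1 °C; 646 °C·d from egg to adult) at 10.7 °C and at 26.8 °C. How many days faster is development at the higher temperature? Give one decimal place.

85.6 days

At 10.7 °C: 646 / (10.7 − 5.1) = 646 / 5.6 = 115.357 d.
At 26.8 °C: 646 / (26.8 − 5.1) = 646 / 21.7 = 29.770 d.
Difference = |115.357 − 29.770| = 85.588 ≈ 85.6 days.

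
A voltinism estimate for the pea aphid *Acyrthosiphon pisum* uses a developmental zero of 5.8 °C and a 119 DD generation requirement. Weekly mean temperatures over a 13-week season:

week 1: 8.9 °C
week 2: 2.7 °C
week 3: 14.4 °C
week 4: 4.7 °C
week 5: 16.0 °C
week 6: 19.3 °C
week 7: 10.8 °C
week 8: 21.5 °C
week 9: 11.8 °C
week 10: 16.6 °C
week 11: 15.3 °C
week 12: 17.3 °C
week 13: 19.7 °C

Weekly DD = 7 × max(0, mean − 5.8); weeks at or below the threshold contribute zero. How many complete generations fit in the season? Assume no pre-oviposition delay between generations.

Weekly DD (7 × max(0, T̄ − 5.8)): 21.7, 0.0, 60.2, 0.0, 71.4, 94.5, 35.0, 109.9, 42.0, 75.6, 66.5, 80.5, 97.3.
Season total = 754.6 DD.
Complete generations = ⌊754.6 / 119⌋ = 6.

6 generations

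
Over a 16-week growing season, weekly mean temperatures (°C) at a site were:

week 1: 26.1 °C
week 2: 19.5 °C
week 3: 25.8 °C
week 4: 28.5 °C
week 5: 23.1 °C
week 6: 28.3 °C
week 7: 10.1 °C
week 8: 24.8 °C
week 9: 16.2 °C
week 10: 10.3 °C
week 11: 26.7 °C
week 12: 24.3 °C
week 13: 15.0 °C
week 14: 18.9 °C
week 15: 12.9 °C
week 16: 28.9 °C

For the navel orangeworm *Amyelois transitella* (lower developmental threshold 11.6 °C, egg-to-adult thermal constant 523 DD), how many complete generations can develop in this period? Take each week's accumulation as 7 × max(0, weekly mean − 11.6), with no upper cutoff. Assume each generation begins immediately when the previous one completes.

Weekly DD (7 × max(0, T̄ − 11.6)): 101.5, 55.3, 99.4, 118.3, 80.5, 116.9, 0.0, 92.4, 32.2, 0.0, 105.7, 88.9, 23.8, 51.1, 9.1, 121.1.
Season total = 1096.2 DD.
Complete generations = ⌊1096.2 / 523⌋ = 2.

2 generations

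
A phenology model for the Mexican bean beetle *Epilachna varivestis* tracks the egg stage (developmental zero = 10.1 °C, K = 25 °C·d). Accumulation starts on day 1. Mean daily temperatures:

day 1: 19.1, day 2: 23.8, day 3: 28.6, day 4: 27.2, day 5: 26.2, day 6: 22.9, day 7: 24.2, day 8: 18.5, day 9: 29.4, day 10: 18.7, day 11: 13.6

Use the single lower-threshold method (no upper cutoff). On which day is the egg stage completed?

day 3

Daily DD above 10.1 °C: 9.0, 13.7, 18.5, 17.1, 16.1, 12.8, 14.1, 8.4, 19.3, 8.6, 3.5.
Cumulative: 9.0, 22.7, 41.2, 58.3, 74.4, 87.2, 101.3, 109.7, 129.0, 137.6, 141.1.
The total first reaches 25 DD on day 3.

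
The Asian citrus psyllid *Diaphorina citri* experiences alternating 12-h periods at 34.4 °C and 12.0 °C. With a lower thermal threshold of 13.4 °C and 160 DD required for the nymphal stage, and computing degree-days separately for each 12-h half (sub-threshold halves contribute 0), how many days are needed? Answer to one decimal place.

Day half: max(0, 34.4 − 13.4) × 0.5 = 21.0 × 0.5 = 10.50 DD.
Night half: max(0, 12.0 − 13.4) × 0.5 = 0.0 × 0.5 = 0.00 DD.
Per 24 h: 10.50 DD/day.
Duration = 160 / 10.50 = 15.238 ≈ 15.2 days.

15.2 days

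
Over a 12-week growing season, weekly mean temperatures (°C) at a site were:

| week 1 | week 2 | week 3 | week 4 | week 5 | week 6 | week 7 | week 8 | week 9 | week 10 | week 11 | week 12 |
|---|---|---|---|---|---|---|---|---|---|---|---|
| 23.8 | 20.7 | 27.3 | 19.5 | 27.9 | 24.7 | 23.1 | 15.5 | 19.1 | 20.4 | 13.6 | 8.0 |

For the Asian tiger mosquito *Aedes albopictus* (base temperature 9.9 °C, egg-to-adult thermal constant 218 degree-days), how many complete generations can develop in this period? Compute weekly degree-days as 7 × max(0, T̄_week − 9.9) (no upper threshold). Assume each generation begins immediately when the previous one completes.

4 generations

Weekly DD (7 × max(0, T̄ − 9.9)): 97.3, 75.6, 121.8, 67.2, 126.0, 103.6, 92.4, 39.2, 64.4, 73.5, 25.9, 0.0.
Season total = 886.9 DD.
Complete generations = ⌊886.9 / 218⌋ = 4.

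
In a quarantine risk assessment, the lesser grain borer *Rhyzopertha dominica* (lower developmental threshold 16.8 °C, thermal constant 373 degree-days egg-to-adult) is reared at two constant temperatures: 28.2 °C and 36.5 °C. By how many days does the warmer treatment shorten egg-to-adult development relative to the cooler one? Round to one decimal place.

13.8 days

At 28.2 °C: 373 / (28.2 − 16.8) = 373 / 11.4 = 32.719 d.
At 36.5 °C: 373 / (36.5 − 16.8) = 373 / 19.7 = 18.934 d.
Difference = |32.719 − 18.934| = 13.785 ≈ 13.8 days.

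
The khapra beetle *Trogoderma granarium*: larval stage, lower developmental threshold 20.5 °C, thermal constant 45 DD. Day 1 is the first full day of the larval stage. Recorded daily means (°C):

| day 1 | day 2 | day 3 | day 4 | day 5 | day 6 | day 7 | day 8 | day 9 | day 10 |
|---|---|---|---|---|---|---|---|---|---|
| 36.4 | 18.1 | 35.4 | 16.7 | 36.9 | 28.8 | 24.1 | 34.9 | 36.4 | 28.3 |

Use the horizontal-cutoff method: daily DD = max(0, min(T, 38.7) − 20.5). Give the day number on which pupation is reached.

Daily DD above 20.5 °C (capped at 18.2): 15.9, 0.0, 14.9, 0.0, 16.4, 8.3, 3.6, 14.4, 15.9, 7.8.
Cumulative: 15.9, 15.9, 30.8, 30.8, 47.2, 55.5, 59.1, 73.5, 89.4, 97.2.
The total first reaches 45 DD on day 5.

day 5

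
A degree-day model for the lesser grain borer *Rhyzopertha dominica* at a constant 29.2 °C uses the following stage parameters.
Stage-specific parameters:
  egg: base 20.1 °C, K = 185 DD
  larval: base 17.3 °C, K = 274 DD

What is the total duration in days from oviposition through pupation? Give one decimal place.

egg: 185 / (29.2 − 20.1) = 185 / 9.1 = 20.330 d.
larval: 274 / (29.2 − 17.3) = 274 / 11.9 = 23.025 d.
Sum = 43.355 ≈ 43.4 days.

43.4 days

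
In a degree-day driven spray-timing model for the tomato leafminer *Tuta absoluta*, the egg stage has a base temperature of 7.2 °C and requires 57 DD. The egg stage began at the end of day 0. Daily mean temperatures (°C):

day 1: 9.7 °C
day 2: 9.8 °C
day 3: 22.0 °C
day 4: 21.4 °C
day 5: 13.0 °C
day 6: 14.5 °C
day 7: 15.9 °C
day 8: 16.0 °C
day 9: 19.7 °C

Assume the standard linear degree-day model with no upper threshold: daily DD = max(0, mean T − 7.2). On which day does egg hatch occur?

day 8

Daily DD above 7.2 °C: 2.5, 2.6, 14.8, 14.2, 5.8, 7.3, 8.7, 8.8, 12.5.
Cumulative: 2.5, 5.1, 19.9, 34.1, 39.9, 47.2, 55.9, 64.7, 77.2.
The total first reaches 57 DD on day 8.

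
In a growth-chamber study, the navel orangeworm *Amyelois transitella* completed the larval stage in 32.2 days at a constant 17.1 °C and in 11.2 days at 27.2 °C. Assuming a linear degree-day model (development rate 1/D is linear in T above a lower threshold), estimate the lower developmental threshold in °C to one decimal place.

Equal thermal constants: D₁(T₁ − T_b) = D₂(T₂ − T_b).
32.2·(17.1 − T_b) = 11.2·(27.2 − T_b)
T_b = (32.2·17.1 − 11.2·27.2) / (32.2 − 11.2) = 245.98 / 21.0 = 11.713 °C ≈ 11.7 °C.

11.7 °C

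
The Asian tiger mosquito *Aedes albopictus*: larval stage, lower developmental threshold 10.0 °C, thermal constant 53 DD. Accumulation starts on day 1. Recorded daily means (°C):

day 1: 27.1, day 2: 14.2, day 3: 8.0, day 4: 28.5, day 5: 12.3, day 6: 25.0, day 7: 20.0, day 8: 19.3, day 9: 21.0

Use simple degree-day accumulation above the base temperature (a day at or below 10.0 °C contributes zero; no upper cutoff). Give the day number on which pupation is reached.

day 6

Daily DD above 10.0 °C: 17.1, 4.2, 0.0, 18.5, 2.3, 15.0, 10.0, 9.3, 11.0.
Cumulative: 17.1, 21.3, 21.3, 39.8, 42.1, 57.1, 67.1, 76.4, 87.4.
The total first reaches 53 DD on day 6.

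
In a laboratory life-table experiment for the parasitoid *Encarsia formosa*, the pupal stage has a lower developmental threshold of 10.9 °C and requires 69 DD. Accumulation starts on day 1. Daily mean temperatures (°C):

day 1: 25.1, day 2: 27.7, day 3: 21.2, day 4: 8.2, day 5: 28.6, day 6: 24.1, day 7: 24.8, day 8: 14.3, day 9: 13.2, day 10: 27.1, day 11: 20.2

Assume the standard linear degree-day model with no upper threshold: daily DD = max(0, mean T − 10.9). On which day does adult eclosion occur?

Daily DD above 10.9 °C: 14.2, 16.8, 10.3, 0.0, 17.7, 13.2, 13.9, 3.4, 2.3, 16.2, 9.3.
Cumulative: 14.2, 31.0, 41.3, 41.3, 59.0, 72.2, 86.1, 89.5, 91.8, 108.0, 117.3.
The total first reaches 69 DD on day 6.

day 6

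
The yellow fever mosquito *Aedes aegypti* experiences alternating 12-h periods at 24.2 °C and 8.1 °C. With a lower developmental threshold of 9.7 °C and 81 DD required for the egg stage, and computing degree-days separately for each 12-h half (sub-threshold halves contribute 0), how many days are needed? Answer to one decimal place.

Day half: max(0, 24.2 − 9.7) × 0.5 = 14.5 × 0.5 = 7.25 DD.
Night half: max(0, 8.1 − 9.7) × 0.5 = 0.0 × 0.5 = 0.00 DD.
Per 24 h: 7.25 DD/day.
Duration = 81 / 7.25 = 11.172 ≈ 11.2 days.

11.2 days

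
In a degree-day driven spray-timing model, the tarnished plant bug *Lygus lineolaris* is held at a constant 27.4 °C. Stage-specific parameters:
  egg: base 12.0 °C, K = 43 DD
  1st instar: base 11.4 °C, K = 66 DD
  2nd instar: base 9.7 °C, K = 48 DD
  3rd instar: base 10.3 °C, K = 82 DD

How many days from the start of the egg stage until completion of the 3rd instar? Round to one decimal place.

14.4 days

egg: 43 / (27.4 − 12.0) = 43 / 15.4 = 2.792 d.
1st instar: 66 / (27.4 − 11.4) = 66 / 16.0 = 4.125 d.
2nd instar: 48 / (27.4 − 9.7) = 48 / 17.7 = 2.712 d.
3rd instar: 82 / (27.4 − 10.3) = 82 / 17.1 = 4.795 d.
Sum = 14.424 ≈ 14.4 days.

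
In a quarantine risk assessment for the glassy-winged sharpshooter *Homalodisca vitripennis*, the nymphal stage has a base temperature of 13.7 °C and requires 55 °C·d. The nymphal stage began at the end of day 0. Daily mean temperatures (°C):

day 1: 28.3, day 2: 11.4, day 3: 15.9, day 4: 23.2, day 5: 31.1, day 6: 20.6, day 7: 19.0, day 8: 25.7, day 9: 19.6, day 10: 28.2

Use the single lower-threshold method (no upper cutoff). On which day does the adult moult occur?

Daily DD above 13.7 °C: 14.6, 0.0, 2.2, 9.5, 17.4, 6.9, 5.3, 12.0, 5.9, 14.5.
Cumulative: 14.6, 14.6, 16.8, 26.3, 43.7, 50.6, 55.9, 67.9, 73.8, 88.3.
The total first reaches 55 DD on day 7.

day 7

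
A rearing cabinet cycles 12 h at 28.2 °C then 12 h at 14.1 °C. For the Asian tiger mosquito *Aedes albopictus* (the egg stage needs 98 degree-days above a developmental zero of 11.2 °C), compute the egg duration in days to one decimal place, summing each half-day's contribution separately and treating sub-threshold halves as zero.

9.8 days

Day half: max(0, 28.2 − 11.2) × 0.5 = 17.0 × 0.5 = 8.50 DD.
Night half: max(0, 14.1 − 11.2) × 0.5 = 2.9 × 0.5 = 1.45 DD.
Per 24 h: 9.95 DD/day.
Duration = 98 / 9.95 = 9.849 ≈ 9.8 days.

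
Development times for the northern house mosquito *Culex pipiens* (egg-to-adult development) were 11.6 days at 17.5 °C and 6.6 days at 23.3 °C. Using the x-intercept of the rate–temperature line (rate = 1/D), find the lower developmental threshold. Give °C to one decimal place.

9.8 °C

Equal thermal constants: D₁(T₁ − T_b) = D₂(T₂ − T_b).
11.6·(17.5 − T_b) = 6.6·(23.3 − T_b)
T_b = (11.6·17.5 − 6.6·23.3) / (11.6 − 6.6) = 49.22 / 5.0 = 9.844 °C ≈ 9.8 °C.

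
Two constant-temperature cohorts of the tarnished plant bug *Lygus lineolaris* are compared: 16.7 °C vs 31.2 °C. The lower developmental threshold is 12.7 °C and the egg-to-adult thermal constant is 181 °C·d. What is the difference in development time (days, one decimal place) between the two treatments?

35.5 days

At 16.7 °C: 181 / (16.7 − 12.7) = 181 / 4.0 = 45.250 d.
At 31.2 °C: 181 / (31.2 − 12.7) = 181 / 18.5 = 9.784 d.
Difference = |45.250 − 9.784| = 35.466 ≈ 35.5 days.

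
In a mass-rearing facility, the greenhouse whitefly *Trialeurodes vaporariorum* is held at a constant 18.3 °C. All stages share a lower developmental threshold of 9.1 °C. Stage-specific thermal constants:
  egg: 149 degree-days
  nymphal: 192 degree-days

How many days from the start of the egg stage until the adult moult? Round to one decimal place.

Daily accumulation at 18.3 °C = 18.3 − 9.1 = 9.2 DD/day.
Total K = 149 + 192 = 341 DD.
Total duration = 341 / 9.2 = 37.065 ≈ 37.1 days.

37.1 days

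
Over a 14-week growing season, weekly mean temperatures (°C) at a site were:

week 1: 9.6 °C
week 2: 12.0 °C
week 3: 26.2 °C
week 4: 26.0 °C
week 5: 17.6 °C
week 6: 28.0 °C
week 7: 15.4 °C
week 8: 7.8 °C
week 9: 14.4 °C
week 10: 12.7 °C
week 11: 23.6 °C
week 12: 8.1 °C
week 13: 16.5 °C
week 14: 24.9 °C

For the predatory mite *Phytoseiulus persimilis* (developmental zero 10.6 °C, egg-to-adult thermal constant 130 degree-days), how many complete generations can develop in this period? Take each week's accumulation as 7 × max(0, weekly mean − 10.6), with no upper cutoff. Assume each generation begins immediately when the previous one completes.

Weekly DD (7 × max(0, T̄ − 10.6)): 0.0, 9.8, 109.2, 107.8, 49.0, 121.8, 33.6, 0.0, 26.6, 14.7, 91.0, 0.0, 41.3, 100.1.
Season total = 704.9 DD.
Complete generations = ⌊704.9 / 130⌋ = 5.

5 generations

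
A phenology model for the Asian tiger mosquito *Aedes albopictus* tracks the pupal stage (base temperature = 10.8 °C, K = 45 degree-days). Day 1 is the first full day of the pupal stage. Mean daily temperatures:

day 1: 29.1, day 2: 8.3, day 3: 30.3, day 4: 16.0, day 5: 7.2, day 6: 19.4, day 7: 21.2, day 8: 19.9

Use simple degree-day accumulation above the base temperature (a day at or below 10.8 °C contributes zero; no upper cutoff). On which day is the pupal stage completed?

day 6

Daily DD above 10.8 °C: 18.3, 0.0, 19.5, 5.2, 0.0, 8.6, 10.4, 9.1.
Cumulative: 18.3, 18.3, 37.8, 43.0, 43.0, 51.6, 62.0, 71.1.
The total first reaches 45 DD on day 6.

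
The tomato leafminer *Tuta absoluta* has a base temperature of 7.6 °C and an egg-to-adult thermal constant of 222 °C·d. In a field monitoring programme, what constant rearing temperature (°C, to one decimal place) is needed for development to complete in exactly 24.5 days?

Required daily accumulation = 222 / 24.5 = 9.061 DD/day.
T = T_base + 9.061 = 7.6 + 9.061 = 16.661 ≈ 16.7 °C.

16.7 °C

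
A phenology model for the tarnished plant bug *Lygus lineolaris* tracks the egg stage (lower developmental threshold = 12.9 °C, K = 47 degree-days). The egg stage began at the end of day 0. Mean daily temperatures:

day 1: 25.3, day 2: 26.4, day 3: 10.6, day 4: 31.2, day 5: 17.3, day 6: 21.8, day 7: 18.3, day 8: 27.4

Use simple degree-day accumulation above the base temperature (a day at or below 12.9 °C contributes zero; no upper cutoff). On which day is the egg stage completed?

Daily DD above 12.9 °C: 12.4, 13.5, 0.0, 18.3, 4.4, 8.9, 5.4, 14.5.
Cumulative: 12.4, 25.9, 25.9, 44.2, 48.6, 57.5, 62.9, 77.4.
The total first reaches 47 DD on day 5.

day 5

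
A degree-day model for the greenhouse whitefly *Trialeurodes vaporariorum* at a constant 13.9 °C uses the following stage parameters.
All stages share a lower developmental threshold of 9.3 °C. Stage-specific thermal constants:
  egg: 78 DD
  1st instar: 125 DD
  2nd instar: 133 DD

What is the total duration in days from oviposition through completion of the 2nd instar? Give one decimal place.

Daily accumulation at 13.9 °C = 13.9 − 9.3 = 4.6 DD/day.
Total K = 78 + 125 + 133 = 336 DD.
Total duration = 336 / 4.6 = 73.043 ≈ 73.0 days.

73.0 days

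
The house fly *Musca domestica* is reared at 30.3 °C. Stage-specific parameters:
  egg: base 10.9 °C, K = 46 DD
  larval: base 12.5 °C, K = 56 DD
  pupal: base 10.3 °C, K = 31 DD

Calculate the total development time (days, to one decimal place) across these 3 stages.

egg: 46 / (30.3 − 10.9) = 46 / 19.4 = 2.371 d.
larval: 56 / (30.3 − 12.5) = 56 / 17.8 = 3.146 d.
pupal: 31 / (30.3 − 10.3) = 31 / 20.0 = 1.550 d.
Sum = 7.067 ≈ 7.1 days.

7.1 days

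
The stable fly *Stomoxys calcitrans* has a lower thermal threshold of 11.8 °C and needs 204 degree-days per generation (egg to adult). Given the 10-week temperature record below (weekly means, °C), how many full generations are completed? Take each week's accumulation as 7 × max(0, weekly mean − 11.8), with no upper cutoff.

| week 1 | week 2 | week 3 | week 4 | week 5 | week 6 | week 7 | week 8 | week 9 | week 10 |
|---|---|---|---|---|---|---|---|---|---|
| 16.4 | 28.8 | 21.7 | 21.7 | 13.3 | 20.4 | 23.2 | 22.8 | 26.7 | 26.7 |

3 generations

Weekly DD (7 × max(0, T̄ − 11.8)): 32.2, 119.0, 69.3, 69.3, 10.5, 60.2, 79.8, 77.0, 104.3, 104.3.
Season total = 725.9 DD.
Complete generations = ⌊725.9 / 204⌋ = 3.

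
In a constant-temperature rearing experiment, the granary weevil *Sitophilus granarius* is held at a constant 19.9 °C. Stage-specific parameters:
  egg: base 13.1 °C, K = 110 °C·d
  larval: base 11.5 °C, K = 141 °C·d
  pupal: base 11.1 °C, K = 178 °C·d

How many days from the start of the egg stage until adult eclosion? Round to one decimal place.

53.2 days

egg: 110 / (19.9 − 13.1) = 110 / 6.8 = 16.176 d.
larval: 141 / (19.9 − 11.5) = 141 / 8.4 = 16.786 d.
pupal: 178 / (19.9 − 11.1) = 178 / 8.8 = 20.227 d.
Sum = 53.189 ≈ 53.2 days.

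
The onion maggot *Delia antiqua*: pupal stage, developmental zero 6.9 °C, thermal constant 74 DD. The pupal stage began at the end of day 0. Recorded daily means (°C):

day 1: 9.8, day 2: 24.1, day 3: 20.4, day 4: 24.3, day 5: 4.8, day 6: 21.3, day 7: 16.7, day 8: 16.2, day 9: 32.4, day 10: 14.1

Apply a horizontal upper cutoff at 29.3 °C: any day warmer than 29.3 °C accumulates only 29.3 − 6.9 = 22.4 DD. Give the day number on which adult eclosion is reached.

day 7

Daily DD above 6.9 °C (capped at 22.4): 2.9, 17.2, 13.5, 17.4, 0.0, 14.4, 9.8, 9.3, 22.4, 7.2.
Cumulative: 2.9, 20.1, 33.6, 51.0, 51.0, 65.4, 75.2, 84.5, 106.9, 114.1.
The total first reaches 74 DD on day 7.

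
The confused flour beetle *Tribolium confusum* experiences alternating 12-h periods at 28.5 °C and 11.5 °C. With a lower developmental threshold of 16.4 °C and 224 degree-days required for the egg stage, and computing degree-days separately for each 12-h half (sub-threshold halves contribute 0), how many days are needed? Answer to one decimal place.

37.0 days

Day half: max(0, 28.5 − 16.4) × 0.5 = 12.1 × 0.5 = 6.05 DD.
Night half: max(0, 11.5 − 16.4) × 0.5 = 0.0 × 0.5 = 0.00 DD.
Per 24 h: 6.05 DD/day.
Duration = 224 / 6.05 = 37.025 ≈ 37.0 days.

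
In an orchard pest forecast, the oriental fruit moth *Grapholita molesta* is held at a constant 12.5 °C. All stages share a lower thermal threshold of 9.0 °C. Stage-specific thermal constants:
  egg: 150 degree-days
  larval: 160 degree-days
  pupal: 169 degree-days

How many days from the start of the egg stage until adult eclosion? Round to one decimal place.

Daily accumulation at 12.5 °C = 12.5 − 9.0 = 3.5 DD/day.
Total K = 150 + 160 + 169 = 479 DD.
Total duration = 479 / 3.5 = 136.857 ≈ 136.9 days.

136.9 days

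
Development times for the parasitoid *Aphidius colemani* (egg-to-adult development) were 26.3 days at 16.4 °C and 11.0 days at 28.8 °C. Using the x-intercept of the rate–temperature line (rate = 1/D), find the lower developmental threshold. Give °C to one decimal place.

Equal thermal constants: D₁(T₁ − T_b) = D₂(T₂ − T_b).
26.3·(16.4 − T_b) = 11.0·(28.8 − T_b)
T_b = (26.3·16.4 − 11.0·28.8) / (26.3 − 11.0) = 114.52 / 15.3 = 7.485 °C ≈ 7.5 °C.

7.5 °C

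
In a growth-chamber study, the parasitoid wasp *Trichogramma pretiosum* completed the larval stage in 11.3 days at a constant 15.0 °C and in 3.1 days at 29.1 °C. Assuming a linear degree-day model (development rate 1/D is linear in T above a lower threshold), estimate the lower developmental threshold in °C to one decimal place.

Equal thermal constants: D₁(T₁ − T_b) = D₂(T₂ − T_b).
11.3·(15.0 − T_b) = 3.1·(29.1 − T_b)
T_b = (11.3·15.0 − 3.1·29.1) / (11.3 − 3.1) = 79.29 / 8.2 = 9.670 °C ≈ 9.7 °C.

9.7 °C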